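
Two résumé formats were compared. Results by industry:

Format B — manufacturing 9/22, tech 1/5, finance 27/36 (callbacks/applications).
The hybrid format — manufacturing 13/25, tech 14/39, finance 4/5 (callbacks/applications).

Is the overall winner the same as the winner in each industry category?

Manufacturing: Format B 9/22 = 40.9%, the hybrid format 13/25 = 52.0% → the hybrid format
Tech: Format B 1/5 = 20.0%, the hybrid format 14/39 = 35.9% → the hybrid format
Finance: Format B 27/36 = 75.0%, the hybrid format 4/5 = 80.0% → the hybrid format
Overall: Format B 37/63 = 58.7%, the hybrid format 31/69 = 44.9% → Format B
The hybrid format wins each industry group but Format B wins overall — the comparison reverses. The hybrid format's applications skew toward tech, which has a lower base rate.

No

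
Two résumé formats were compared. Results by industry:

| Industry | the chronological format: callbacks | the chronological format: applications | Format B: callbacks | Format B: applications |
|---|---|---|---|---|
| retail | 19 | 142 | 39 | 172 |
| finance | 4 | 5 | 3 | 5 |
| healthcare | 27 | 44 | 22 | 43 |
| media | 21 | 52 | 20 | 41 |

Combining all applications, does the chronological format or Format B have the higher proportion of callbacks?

Retail: the chronological format 19/142 = 13.4%, Format B 39/172 = 22.7% → Format B
Finance: the chronological format 4/5 = 80.0%, Format B 3/5 = 60.0% → the chronological format
Healthcare: the chronological format 27/44 = 61.4%, Format B 22/43 = 51.2% → the chronological format
Media: the chronological format 21/52 = 40.4%, Format B 20/41 = 48.8% → Format B
Overall: the chronological format 71/243 = 29.2%, Format B 84/261 = 32.2% → Format B
(Neither sweeps every industry group, but Format B has the higher pooled rate.)

Format B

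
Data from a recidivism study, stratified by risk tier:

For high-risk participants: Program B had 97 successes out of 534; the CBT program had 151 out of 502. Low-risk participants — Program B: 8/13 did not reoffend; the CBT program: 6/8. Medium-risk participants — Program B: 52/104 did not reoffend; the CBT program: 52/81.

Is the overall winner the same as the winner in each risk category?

High-risk: Program B 97/534 = 18.2%, the CBT program 151/502 = 30.1% → the CBT program
Low-risk: Program B 8/13 = 61.5%, the CBT program 6/8 = 75.0% → the CBT program
Medium-risk: Program B 52/104 = 50.0%, the CBT program 52/81 = 64.2% → the CBT program
Overall: Program B 157/651 = 24.1%, the CBT program 209/591 = 35.4% → the CBT program
The CBT program wins overall and in every risk group — no reversal.

Yes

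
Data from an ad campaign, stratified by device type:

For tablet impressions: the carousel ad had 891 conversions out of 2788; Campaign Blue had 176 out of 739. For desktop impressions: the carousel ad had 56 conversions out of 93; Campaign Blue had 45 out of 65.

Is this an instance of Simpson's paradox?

Tablet: the carousel ad 891/2788 = 32.0%, Campaign Blue 176/739 = 23.8% → the carousel ad
Desktop: the carousel ad 56/93 = 60.2%, Campaign Blue 45/65 = 69.2% → Campaign Blue
Overall: the carousel ad 947/2881 = 32.9%, Campaign Blue 221/804 = 27.5% → the carousel ad
Neither sweeps: the carousel ad wins 1 of 2 groups, Campaign Blue wins 1. The carousel ad wins overall but not every group — no Simpson reversal.

No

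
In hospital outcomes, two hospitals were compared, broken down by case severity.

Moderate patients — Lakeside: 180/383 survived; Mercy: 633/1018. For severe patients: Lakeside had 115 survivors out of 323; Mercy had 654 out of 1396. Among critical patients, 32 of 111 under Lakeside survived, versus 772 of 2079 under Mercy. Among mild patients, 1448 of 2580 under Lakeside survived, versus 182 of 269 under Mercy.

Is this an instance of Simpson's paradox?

Yes

Moderate: Lakeside 180/383 = 47.0%, Mercy 633/1018 = 62.2% → Mercy
Severe: Lakeside 115/323 = 35.6%, Mercy 654/1396 = 46.8% → Mercy
Critical: Lakeside 32/111 = 28.8%, Mercy 772/2079 = 37.1% → Mercy
Mild: Lakeside 1448/2580 = 56.1%, Mercy 182/269 = 67.7% → Mercy
Overall: Lakeside 1775/3397 = 52.3%, Mercy 2241/4762 = 47.1% → Lakeside
Mercy wins each case group but Lakeside wins overall — the comparison reverses. Mercy's patients skew toward critical, which has a lower base rate.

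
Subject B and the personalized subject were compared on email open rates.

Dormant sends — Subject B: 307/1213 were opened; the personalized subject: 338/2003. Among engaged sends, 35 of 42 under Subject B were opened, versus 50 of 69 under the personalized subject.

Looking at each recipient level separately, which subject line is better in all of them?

Dormant: Subject B 307/1213 = 25.3%, the personalized subject 338/2003 = 16.9% → Subject B
Engaged: Subject B 35/42 = 83.3%, the personalized subject 50/69 = 72.5% → Subject B
Subject B has the higher rate in both groups.

Subject B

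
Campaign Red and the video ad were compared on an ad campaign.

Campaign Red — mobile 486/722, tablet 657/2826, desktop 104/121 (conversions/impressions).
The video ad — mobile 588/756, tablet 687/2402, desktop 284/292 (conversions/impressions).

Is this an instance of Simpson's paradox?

No

Mobile: Campaign Red 486/722 = 67.3%, the video ad 588/756 = 77.8% → the video ad
Tablet: Campaign Red 657/2826 = 23.2%, the video ad 687/2402 = 28.6% → the video ad
Desktop: Campaign Red 104/121 = 86.0%, the video ad 284/292 = 97.3% → the video ad
Overall: Campaign Red 1247/3669 = 34.0%, the video ad 1559/3450 = 45.2% → the video ad
The video ad wins overall and in every device group — no reversal.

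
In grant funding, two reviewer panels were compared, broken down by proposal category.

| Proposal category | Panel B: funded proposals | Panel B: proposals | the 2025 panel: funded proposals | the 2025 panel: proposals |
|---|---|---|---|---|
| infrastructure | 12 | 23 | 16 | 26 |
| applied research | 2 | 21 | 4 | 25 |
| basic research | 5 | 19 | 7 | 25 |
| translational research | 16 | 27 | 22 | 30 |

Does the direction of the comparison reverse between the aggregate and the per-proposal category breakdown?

Infrastructure: Panel B 12/23 = 52.2%, the 2025 panel 16/26 = 61.5% → the 2025 panel
Applied research: Panel B 2/21 = 9.5%, the 2025 panel 4/25 = 16.0% → the 2025 panel
Basic research: Panel B 5/19 = 26.3%, the 2025 panel 7/25 = 28.0% → the 2025 panel
Translational research: Panel B 16/27 = 59.3%, the 2025 panel 22/30 = 73.3% → the 2025 panel
Overall: Panel B 35/90 = 38.9%, the 2025 panel 49/106 = 46.2% → the 2025 panel
The 2025 panel wins overall and in every proposal group — no reversal.

No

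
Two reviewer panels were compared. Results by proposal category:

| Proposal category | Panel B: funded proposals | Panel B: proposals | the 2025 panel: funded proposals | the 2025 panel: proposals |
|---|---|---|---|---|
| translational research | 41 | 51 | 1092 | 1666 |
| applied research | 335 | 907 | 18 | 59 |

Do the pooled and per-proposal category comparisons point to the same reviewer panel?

Translational research: Panel B 41/51 = 80.4%, the 2025 panel 1092/1666 = 65.5% → Panel B
Applied research: Panel B 335/907 = 36.9%, the 2025 panel 18/59 = 30.5% → Panel B
Overall: Panel B 376/958 = 39.2%, the 2025 panel 1110/1725 = 64.3% → the 2025 panel
Panel B wins each proposal group but the 2025 panel wins overall — the comparison reverses. Panel B's proposals skew toward applied research, which has a lower base rate.

No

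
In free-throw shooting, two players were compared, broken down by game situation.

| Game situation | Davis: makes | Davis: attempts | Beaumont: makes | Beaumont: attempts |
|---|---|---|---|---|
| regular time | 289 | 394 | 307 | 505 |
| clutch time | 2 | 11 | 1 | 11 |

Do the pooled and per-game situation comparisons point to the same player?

Yes

Regular time: Davis 289/394 = 73.4%, Beaumont 307/505 = 60.8% → Davis
Clutch time: Davis 2/11 = 18.2%, Beaumont 1/11 = 9.1% → Davis
Overall: Davis 291/405 = 71.9%, Beaumont 308/516 = 59.7% → Davis
Davis wins overall and in every game group — no reversal.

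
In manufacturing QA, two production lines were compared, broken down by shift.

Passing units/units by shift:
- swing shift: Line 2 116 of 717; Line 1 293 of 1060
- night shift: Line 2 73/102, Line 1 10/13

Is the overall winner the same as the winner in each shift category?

Yes

Swing shift: Line 2 116/717 = 16.2%, Line 1 293/1060 = 27.6% → Line 1
Night shift: Line 2 73/102 = 71.6%, Line 1 10/13 = 76.9% → Line 1
Overall: Line 2 189/819 = 23.1%, Line 1 303/1073 = 28.2% → Line 1
Line 1 wins overall and in every shift group — no reversal.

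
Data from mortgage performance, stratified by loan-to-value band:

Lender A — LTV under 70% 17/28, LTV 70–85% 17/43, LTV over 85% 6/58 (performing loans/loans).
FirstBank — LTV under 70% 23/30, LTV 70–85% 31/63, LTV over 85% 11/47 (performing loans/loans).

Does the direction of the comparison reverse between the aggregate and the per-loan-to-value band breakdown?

LTV under 70%: Lender A 17/28 = 60.7%, FirstBank 23/30 = 76.7% → FirstBank
LTV 70–85%: Lender A 17/43 = 39.5%, FirstBank 31/63 = 49.2% → FirstBank
LTV over 85%: Lender A 6/58 = 10.3%, FirstBank 11/47 = 23.4% → FirstBank
Overall: Lender A 40/129 = 31.0%, FirstBank 65/140 = 46.4% → FirstBank
FirstBank wins overall and in every loan-to-value group — no reversal.

No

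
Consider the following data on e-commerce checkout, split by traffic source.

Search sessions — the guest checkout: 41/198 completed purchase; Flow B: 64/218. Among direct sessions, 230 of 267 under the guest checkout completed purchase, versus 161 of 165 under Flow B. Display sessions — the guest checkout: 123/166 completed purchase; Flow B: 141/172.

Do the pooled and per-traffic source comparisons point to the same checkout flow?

Search: the guest checkout 41/198 = 20.7%, Flow B 64/218 = 29.4% → Flow B
Direct: the guest checkout 230/267 = 86.1%, Flow B 161/165 = 97.6% → Flow B
Display: the guest checkout 123/166 = 74.1%, Flow B 141/172 = 82.0% → Flow B
Overall: the guest checkout 394/631 = 62.4%, Flow B 366/555 = 65.9% → Flow B
Flow B wins overall and in every traffic group — no reversal.

Yes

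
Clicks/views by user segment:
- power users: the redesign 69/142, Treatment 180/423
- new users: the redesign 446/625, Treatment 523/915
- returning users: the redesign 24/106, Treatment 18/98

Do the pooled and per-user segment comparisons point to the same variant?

Yes

Power users: the redesign 69/142 = 48.6%, Treatment 180/423 = 42.6% → the redesign
New users: the redesign 446/625 = 71.4%, Treatment 523/915 = 57.2% → the redesign
Returning users: the redesign 24/106 = 22.6%, Treatment 18/98 = 18.4% → the redesign
Overall: the redesign 539/873 = 61.7%, Treatment 721/1436 = 50.2% → the redesign
The redesign wins overall and in every user group — no reversal.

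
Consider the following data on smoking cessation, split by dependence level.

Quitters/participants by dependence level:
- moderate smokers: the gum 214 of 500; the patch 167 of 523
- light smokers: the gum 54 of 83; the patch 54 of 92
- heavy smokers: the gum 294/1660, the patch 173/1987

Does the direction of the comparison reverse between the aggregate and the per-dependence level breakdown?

Moderate smokers: the gum 214/500 = 42.8%, the patch 167/523 = 31.9% → the gum
Light smokers: the gum 54/83 = 65.1%, the patch 54/92 = 58.7% → the gum
Heavy smokers: the gum 294/1660 = 17.7%, the patch 173/1987 = 8.7% → the gum
Overall: the gum 562/2243 = 25.1%, the patch 394/2602 = 15.1% → the gum
The gum wins overall and in every dependence group — no reversal.

No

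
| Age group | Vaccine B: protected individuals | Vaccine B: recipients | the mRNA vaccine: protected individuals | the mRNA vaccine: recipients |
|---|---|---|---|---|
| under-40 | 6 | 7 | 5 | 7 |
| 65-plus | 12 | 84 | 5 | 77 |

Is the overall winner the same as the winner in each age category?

Yes

Under-40: Vaccine B 6/7 = 85.7%, the mRNA vaccine 5/7 = 71.4% → Vaccine B
65-plus: Vaccine B 12/84 = 14.3%, the mRNA vaccine 5/77 = 6.5% → Vaccine B
Overall: Vaccine B 18/91 = 19.8%, the mRNA vaccine 10/84 = 11.9% → Vaccine B
Vaccine B wins overall and in every age group — no reversal.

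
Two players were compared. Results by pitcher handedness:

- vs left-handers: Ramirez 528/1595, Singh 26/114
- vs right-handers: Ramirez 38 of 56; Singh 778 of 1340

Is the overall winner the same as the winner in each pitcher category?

Vs left-handers: Ramirez 528/1595 = 33.1%, Singh 26/114 = 22.8% → Ramirez
Vs right-handers: Ramirez 38/56 = 67.9%, Singh 778/1340 = 58.1% → Ramirez
Overall: Ramirez 566/1651 = 34.3%, Singh 804/1454 = 55.3% → Singh
Ramirez wins each pitcher group but Singh wins overall — the comparison reverses. Ramirez's at-bats skew toward vs left-handers, which has a lower base rate.

No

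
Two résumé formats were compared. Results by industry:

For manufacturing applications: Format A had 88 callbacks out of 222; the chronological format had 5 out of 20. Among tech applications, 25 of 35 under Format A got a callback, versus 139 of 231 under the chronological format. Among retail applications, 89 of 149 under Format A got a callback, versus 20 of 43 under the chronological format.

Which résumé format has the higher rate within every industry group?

Format A

Manufacturing: Format A 88/222 = 39.6%, the chronological format 5/20 = 25.0% → Format A
Tech: Format A 25/35 = 71.4%, the chronological format 139/231 = 60.2% → Format A
Retail: Format A 89/149 = 59.7%, the chronological format 20/43 = 46.5% → Format A
Format A has the higher rate in all 3 groups.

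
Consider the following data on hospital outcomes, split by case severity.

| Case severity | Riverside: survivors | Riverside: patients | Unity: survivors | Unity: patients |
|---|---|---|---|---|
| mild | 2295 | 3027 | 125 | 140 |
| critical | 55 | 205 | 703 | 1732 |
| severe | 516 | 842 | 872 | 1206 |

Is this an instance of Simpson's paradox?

Yes

Mild: Riverside 2295/3027 = 75.8%, Unity 125/140 = 89.3% → Unity
Critical: Riverside 55/205 = 26.8%, Unity 703/1732 = 40.6% → Unity
Severe: Riverside 516/842 = 61.3%, Unity 872/1206 = 72.3% → Unity
Overall: Riverside 2866/4074 = 70.3%, Unity 1700/3078 = 55.2% → Riverside
Unity wins each case group but Riverside wins overall — the comparison reverses. Unity's patients skew toward critical, which has a lower base rate.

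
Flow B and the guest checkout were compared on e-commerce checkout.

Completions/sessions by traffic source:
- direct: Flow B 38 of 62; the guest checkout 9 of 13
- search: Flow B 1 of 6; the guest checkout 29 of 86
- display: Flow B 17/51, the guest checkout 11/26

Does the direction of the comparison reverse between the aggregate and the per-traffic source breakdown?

Direct: Flow B 38/62 = 61.3%, the guest checkout 9/13 = 69.2% → the guest checkout
Search: Flow B 1/6 = 16.7%, the guest checkout 29/86 = 33.7% → the guest checkout
Display: Flow B 17/51 = 33.3%, the guest checkout 11/26 = 42.3% → the guest checkout
Overall: Flow B 56/119 = 47.1%, the guest checkout 49/125 = 39.2% → Flow B
The guest checkout wins each traffic group but Flow B wins overall — the comparison reverses. The guest checkout's sessions skew toward search, which has a lower base rate.

Yes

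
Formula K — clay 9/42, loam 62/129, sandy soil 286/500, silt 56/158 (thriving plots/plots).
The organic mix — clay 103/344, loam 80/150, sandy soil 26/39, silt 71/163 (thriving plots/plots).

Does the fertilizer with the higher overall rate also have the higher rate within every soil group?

Clay: Formula K 9/42 = 21.4%, the organic mix 103/344 = 29.9% → the organic mix
Loam: Formula K 62/129 = 48.1%, the organic mix 80/150 = 53.3% → the organic mix
Sandy soil: Formula K 286/500 = 57.2%, the organic mix 26/39 = 66.7% → the organic mix
Silt: Formula K 56/158 = 35.4%, the organic mix 71/163 = 43.6% → the organic mix
Overall: Formula K 413/829 = 49.8%, the organic mix 280/696 = 40.2% → Formula K
The organic mix wins each soil group but Formula K wins overall — the comparison reverses. The organic mix's plots skew toward clay, which has a lower base rate.

No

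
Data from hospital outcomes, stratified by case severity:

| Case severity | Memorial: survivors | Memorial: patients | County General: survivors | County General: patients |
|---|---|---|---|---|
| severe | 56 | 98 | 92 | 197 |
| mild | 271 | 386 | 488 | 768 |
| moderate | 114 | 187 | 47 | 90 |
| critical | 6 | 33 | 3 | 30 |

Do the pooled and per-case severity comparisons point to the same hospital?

Severe: Memorial 56/98 = 57.1%, County General 92/197 = 46.7% → Memorial
Mild: Memorial 271/386 = 70.2%, County General 488/768 = 63.5% → Memorial
Moderate: Memorial 114/187 = 61.0%, County General 47/90 = 52.2% → Memorial
Critical: Memorial 6/33 = 18.2%, County General 3/30 = 10.0% → Memorial
Overall: Memorial 447/704 = 63.5%, County General 630/1085 = 58.1% → Memorial
Memorial wins overall and in every case group — no reversal.

Yes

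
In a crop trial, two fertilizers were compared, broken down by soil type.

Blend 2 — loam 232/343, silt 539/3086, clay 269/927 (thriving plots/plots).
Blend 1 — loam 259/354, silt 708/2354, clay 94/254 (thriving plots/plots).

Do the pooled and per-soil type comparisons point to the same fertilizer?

Loam: Blend 2 232/343 = 67.6%, Blend 1 259/354 = 73.2% → Blend 1
Silt: Blend 2 539/3086 = 17.5%, Blend 1 708/2354 = 30.1% → Blend 1
Clay: Blend 2 269/927 = 29.0%, Blend 1 94/254 = 37.0% → Blend 1
Overall: Blend 2 1040/4356 = 23.9%, Blend 1 1061/2962 = 35.8% → Blend 1
Blend 1 wins overall and in every soil group — no reversal.

Yes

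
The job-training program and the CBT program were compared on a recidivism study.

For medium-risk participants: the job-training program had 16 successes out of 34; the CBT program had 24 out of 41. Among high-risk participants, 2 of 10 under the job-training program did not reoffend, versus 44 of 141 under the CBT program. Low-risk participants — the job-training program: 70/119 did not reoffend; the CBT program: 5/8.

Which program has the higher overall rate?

Medium-risk: the job-training program 16/34 = 47.1%, the CBT program 24/41 = 58.5% → the CBT program
High-risk: the job-training program 2/10 = 20.0%, the CBT program 44/141 = 31.2% → the CBT program
Low-risk: the job-training program 70/119 = 58.8%, the CBT program 5/8 = 62.5% → the CBT program
Overall: the job-training program 88/163 = 54.0%, the CBT program 73/190 = 38.4% → the job-training program
(The CBT program wins every risk group but the job-training program wins overall — the CBT program's participants skew toward the low-rate high-risk group.)

the job-training program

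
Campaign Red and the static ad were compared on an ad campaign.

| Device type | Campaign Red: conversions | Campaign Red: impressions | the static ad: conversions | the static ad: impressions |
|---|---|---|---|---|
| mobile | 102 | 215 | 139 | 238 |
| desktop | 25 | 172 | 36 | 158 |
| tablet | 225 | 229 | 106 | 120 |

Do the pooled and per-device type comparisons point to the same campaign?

No

Mobile: Campaign Red 102/215 = 47.4%, the static ad 139/238 = 58.4% → the static ad
Desktop: Campaign Red 25/172 = 14.5%, the static ad 36/158 = 22.8% → the static ad
Tablet: Campaign Red 225/229 = 98.3%, the static ad 106/120 = 88.3% → Campaign Red
Overall: Campaign Red 352/616 = 57.1%, the static ad 281/516 = 54.5% → Campaign Red
Neither sweeps: Campaign Red wins 1 of 3 groups, the static ad wins 2. Campaign Red wins overall but not every group — no Simpson reversal.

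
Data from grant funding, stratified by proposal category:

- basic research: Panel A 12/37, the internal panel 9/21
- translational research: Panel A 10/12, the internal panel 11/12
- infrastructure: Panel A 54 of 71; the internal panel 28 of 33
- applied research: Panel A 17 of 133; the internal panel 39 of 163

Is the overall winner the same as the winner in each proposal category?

Yes

Basic research: Panel A 12/37 = 32.4%, the internal panel 9/21 = 42.9% → the internal panel
Translational research: Panel A 10/12 = 83.3%, the internal panel 11/12 = 91.7% → the internal panel
Infrastructure: Panel A 54/71 = 76.1%, the internal panel 28/33 = 84.8% → the internal panel
Applied research: Panel A 17/133 = 12.8%, the internal panel 39/163 = 23.9% → the internal panel
Overall: Panel A 93/253 = 36.8%, the internal panel 87/229 = 38.0% → the internal panel
The internal panel wins overall and in every proposal group — no reversal.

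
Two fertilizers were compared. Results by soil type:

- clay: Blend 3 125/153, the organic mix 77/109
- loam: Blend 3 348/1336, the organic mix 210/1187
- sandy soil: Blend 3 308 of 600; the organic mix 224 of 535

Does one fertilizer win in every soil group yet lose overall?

Clay: Blend 3 125/153 = 81.7%, the organic mix 77/109 = 70.6% → Blend 3
Loam: Blend 3 348/1336 = 26.0%, the organic mix 210/1187 = 17.7% → Blend 3
Sandy soil: Blend 3 308/600 = 51.3%, the organic mix 224/535 = 41.9% → Blend 3
Overall: Blend 3 781/2089 = 37.4%, the organic mix 511/1831 = 27.9% → Blend 3
Blend 3 wins overall and in every soil group — no reversal.

No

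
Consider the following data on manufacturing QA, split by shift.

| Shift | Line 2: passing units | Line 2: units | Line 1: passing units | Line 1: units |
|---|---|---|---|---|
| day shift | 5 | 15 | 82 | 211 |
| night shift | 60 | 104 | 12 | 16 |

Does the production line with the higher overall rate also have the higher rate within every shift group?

No

Day shift: Line 2 5/15 = 33.3%, Line 1 82/211 = 38.9% → Line 1
Night shift: Line 2 60/104 = 57.7%, Line 1 12/16 = 75.0% → Line 1
Overall: Line 2 65/119 = 54.6%, Line 1 94/227 = 41.4% → Line 2
Line 1 wins each shift group but Line 2 wins overall — the comparison reverses. Line 1's units skew toward day shift, which has a lower base rate.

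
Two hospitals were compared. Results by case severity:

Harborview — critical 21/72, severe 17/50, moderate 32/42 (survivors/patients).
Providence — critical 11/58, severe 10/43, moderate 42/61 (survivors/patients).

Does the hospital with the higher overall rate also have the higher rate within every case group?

Yes

Critical: Harborview 21/72 = 29.2%, Providence 11/58 = 19.0% → Harborview
Severe: Harborview 17/50 = 34.0%, Providence 10/43 = 23.3% → Harborview
Moderate: Harborview 32/42 = 76.2%, Providence 42/61 = 68.9% → Harborview
Overall: Harborview 70/164 = 42.7%, Providence 63/162 = 38.9% → Harborview
Harborview wins overall and in every case group — no reversal.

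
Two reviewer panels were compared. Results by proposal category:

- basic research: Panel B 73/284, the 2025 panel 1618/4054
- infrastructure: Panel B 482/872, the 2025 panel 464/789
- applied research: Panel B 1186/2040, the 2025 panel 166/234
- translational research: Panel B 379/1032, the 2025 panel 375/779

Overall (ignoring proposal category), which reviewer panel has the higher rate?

Panel B

Basic research: Panel B 73/284 = 25.7%, the 2025 panel 1618/4054 = 39.9% → the 2025 panel
Infrastructure: Panel B 482/872 = 55.3%, the 2025 panel 464/789 = 58.8% → the 2025 panel
Applied research: Panel B 1186/2040 = 58.1%, the 2025 panel 166/234 = 70.9% → the 2025 panel
Translational research: Panel B 379/1032 = 36.7%, the 2025 panel 375/779 = 48.1% → the 2025 panel
Overall: Panel B 2120/4228 = 50.1%, the 2025 panel 2623/5856 = 44.8% → Panel B
(The 2025 panel wins every proposal group but Panel B wins overall — the 2025 panel's proposals skew toward the low-rate basic research group.)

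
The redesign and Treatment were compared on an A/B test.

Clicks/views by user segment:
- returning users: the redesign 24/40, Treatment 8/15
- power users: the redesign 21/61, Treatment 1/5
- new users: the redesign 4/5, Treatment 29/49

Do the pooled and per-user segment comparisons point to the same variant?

Returning users: the redesign 24/40 = 60.0%, Treatment 8/15 = 53.3% → the redesign
Power users: the redesign 21/61 = 34.4%, Treatment 1/5 = 20.0% → the redesign
New users: the redesign 4/5 = 80.0%, Treatment 29/49 = 59.2% → the redesign
Overall: the redesign 49/106 = 46.2%, Treatment 38/69 = 55.1% → Treatment
The redesign wins each user group but Treatment wins overall — the comparison reverses. The redesign's views skew toward power users, which has a lower base rate.

No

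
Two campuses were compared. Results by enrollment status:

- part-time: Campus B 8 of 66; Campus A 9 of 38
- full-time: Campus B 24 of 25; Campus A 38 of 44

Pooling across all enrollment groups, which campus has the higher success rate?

Part-time: Campus B 8/66 = 12.1%, Campus A 9/38 = 23.7% → Campus A
Full-time: Campus B 24/25 = 96.0%, Campus A 38/44 = 86.4% → Campus B
Overall: Campus B 32/91 = 35.2%, Campus A 47/82 = 57.3% → Campus A
(Neither sweeps every enrollment group, but Campus A has the higher pooled rate.)

Campus A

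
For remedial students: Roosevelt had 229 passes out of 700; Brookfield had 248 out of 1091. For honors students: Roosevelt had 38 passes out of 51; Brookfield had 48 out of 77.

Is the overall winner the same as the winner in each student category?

Remedial: Roosevelt 229/700 = 32.7%, Brookfield 248/1091 = 22.7% → Roosevelt
Honors: Roosevelt 38/51 = 74.5%, Brookfield 48/77 = 62.3% → Roosevelt
Overall: Roosevelt 267/751 = 35.6%, Brookfield 296/1168 = 25.3% → Roosevelt
Roosevelt wins overall and in every student group — no reversal.

Yes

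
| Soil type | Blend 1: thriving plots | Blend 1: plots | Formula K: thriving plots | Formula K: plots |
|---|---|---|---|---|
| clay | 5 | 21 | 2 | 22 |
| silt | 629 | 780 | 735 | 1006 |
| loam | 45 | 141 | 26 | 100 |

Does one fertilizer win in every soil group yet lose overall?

Clay: Blend 1 5/21 = 23.8%, Formula K 2/22 = 9.1% → Blend 1
Silt: Blend 1 629/780 = 80.6%, Formula K 735/1006 = 73.1% → Blend 1
Loam: Blend 1 45/141 = 31.9%, Formula K 26/100 = 26.0% → Blend 1
Overall: Blend 1 679/942 = 72.1%, Formula K 763/1128 = 67.6% → Blend 1
Blend 1 wins overall and in every soil group — no reversal.

No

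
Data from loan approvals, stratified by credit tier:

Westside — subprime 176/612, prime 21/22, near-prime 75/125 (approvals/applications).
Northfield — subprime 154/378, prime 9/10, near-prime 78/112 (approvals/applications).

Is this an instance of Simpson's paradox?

Subprime: Westside 176/612 = 28.8%, Northfield 154/378 = 40.7% → Northfield
Prime: Westside 21/22 = 95.5%, Northfield 9/10 = 90.0% → Westside
Near-prime: Westside 75/125 = 60.0%, Northfield 78/112 = 69.6% → Northfield
Overall: Westside 272/759 = 35.8%, Northfield 241/500 = 48.2% → Northfield
Neither sweeps: Westside wins 1 of 3 groups, Northfield wins 2. Northfield wins overall but not every group — no Simpson reversal.

No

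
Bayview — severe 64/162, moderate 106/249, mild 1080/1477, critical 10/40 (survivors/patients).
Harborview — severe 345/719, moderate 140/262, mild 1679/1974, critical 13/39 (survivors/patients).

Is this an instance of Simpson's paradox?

Severe: Bayview 64/162 = 39.5%, Harborview 345/719 = 48.0% → Harborview
Moderate: Bayview 106/249 = 42.6%, Harborview 140/262 = 53.4% → Harborview
Mild: Bayview 1080/1477 = 73.1%, Harborview 1679/1974 = 85.1% → Harborview
Critical: Bayview 10/40 = 25.0%, Harborview 13/39 = 33.3% → Harborview
Overall: Bayview 1260/1928 = 65.4%, Harborview 2177/2994 = 72.7% → Harborview
Harborview wins overall and in every case group — no reversal.

No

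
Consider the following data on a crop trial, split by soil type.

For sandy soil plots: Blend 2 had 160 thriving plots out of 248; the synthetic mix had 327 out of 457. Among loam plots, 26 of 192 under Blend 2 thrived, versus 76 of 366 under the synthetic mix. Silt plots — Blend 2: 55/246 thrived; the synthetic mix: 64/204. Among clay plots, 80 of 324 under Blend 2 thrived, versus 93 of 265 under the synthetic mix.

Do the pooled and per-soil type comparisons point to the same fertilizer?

Yes

Sandy soil: Blend 2 160/248 = 64.5%, the synthetic mix 327/457 = 71.6% → the synthetic mix
Loam: Blend 2 26/192 = 13.5%, the synthetic mix 76/366 = 20.8% → the synthetic mix
Silt: Blend 2 55/246 = 22.4%, the synthetic mix 64/204 = 31.4% → the synthetic mix
Clay: Blend 2 80/324 = 24.7%, the synthetic mix 93/265 = 35.1% → the synthetic mix
Overall: Blend 2 321/1010 = 31.8%, the synthetic mix 560/1292 = 43.3% → the synthetic mix
The synthetic mix wins overall and in every soil group — no reversal.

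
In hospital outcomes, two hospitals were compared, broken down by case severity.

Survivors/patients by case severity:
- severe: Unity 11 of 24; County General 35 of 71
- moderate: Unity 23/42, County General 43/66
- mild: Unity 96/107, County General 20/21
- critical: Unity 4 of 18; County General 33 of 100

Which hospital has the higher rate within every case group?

County General

Severe: Unity 11/24 = 45.8%, County General 35/71 = 49.3% → County General
Moderate: Unity 23/42 = 54.8%, County General 43/66 = 65.2% → County General
Mild: Unity 96/107 = 89.7%, County General 20/21 = 95.2% → County General
Critical: Unity 4/18 = 22.2%, County General 33/100 = 33.0% → County General
County General has the higher rate in all 4 groups.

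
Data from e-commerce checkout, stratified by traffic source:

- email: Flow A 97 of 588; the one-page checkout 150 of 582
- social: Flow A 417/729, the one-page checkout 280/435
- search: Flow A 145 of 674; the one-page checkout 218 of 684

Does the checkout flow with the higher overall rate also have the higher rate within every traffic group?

Yes

Email: Flow A 97/588 = 16.5%, the one-page checkout 150/582 = 25.8% → the one-page checkout
Social: Flow A 417/729 = 57.2%, the one-page checkout 280/435 = 64.4% → the one-page checkout
Search: Flow A 145/674 = 21.5%, the one-page checkout 218/684 = 31.9% → the one-page checkout
Overall: Flow A 659/1991 = 33.1%, the one-page checkout 648/1701 = 38.1% → the one-page checkout
The one-page checkout wins overall and in every traffic group — no reversal.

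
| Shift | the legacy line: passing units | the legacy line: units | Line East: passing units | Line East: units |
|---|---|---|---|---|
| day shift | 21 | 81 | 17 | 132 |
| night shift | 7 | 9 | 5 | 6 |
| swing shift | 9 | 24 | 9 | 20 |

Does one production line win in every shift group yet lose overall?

Day shift: the legacy line 21/81 = 25.9%, Line East 17/132 = 12.9% → the legacy line
Night shift: the legacy line 7/9 = 77.8%, Line East 5/6 = 83.3% → Line East
Swing shift: the legacy line 9/24 = 37.5%, Line East 9/20 = 45.0% → Line East
Overall: the legacy line 37/114 = 32.5%, Line East 31/158 = 19.6% → the legacy line
Neither sweeps: the legacy line wins 1 of 3 groups, Line East wins 2. The legacy line wins overall but not every group — no Simpson reversal.

No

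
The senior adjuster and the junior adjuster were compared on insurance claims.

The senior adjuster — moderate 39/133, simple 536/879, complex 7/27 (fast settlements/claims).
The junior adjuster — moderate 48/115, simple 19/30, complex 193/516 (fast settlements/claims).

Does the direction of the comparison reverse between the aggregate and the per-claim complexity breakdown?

Yes

Moderate: the senior adjuster 39/133 = 29.3%, the junior adjuster 48/115 = 41.7% → the junior adjuster
Simple: the senior adjuster 536/879 = 61.0%, the junior adjuster 19/30 = 63.3% → the junior adjuster
Complex: the senior adjuster 7/27 = 25.9%, the junior adjuster 193/516 = 37.4% → the junior adjuster
Overall: the senior adjuster 582/1039 = 56.0%, the junior adjuster 260/661 = 39.3% → the senior adjuster
The junior adjuster wins each claim group but the senior adjuster wins overall — the comparison reverses. The junior adjuster's claims skew toward complex, which has a lower base rate.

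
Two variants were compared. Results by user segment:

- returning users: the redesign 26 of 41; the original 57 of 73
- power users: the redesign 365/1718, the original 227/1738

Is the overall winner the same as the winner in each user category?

Returning users: the redesign 26/41 = 63.4%, the original 57/73 = 78.1% → the original
Power users: the redesign 365/1718 = 21.2%, the original 227/1738 = 13.1% → the redesign
Overall: the redesign 391/1759 = 22.2%, the original 284/1811 = 15.7% → the redesign
Neither sweeps: the redesign wins 1 of 2 groups, the original wins 1. The redesign wins overall but not every group — no Simpson reversal.

No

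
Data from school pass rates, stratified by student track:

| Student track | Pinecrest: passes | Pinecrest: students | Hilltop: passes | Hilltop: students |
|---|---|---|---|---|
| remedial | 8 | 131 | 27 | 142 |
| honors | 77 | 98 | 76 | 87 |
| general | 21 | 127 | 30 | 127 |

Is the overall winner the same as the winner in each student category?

Yes

Remedial: Pinecrest 8/131 = 6.1%, Hilltop 27/142 = 19.0% → Hilltop
Honors: Pinecrest 77/98 = 78.6%, Hilltop 76/87 = 87.4% → Hilltop
General: Pinecrest 21/127 = 16.5%, Hilltop 30/127 = 23.6% → Hilltop
Overall: Pinecrest 106/356 = 29.8%, Hilltop 133/356 = 37.4% → Hilltop
Hilltop wins overall and in every student group — no reversal.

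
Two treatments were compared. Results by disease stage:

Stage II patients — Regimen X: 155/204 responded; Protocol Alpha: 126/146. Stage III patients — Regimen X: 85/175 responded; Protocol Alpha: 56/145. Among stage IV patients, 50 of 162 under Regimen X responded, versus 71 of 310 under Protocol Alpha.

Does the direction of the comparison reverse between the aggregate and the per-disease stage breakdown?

Stage II: Regimen X 155/204 = 76.0%, Protocol Alpha 126/146 = 86.3% → Protocol Alpha
Stage III: Regimen X 85/175 = 48.6%, Protocol Alpha 56/145 = 38.6% → Regimen X
Stage IV: Regimen X 50/162 = 30.9%, Protocol Alpha 71/310 = 22.9% → Regimen X
Overall: Regimen X 290/541 = 53.6%, Protocol Alpha 253/601 = 42.1% → Regimen X
Neither sweeps: Regimen X wins 2 of 3 groups, Protocol Alpha wins 1. Regimen X wins overall but not every group — no Simpson reversal.

No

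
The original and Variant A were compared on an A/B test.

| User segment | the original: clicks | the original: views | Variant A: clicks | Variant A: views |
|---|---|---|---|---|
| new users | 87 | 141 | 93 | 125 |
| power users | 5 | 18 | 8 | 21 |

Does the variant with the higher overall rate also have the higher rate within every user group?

New users: the original 87/141 = 61.7%, Variant A 93/125 = 74.4% → Variant A
Power users: the original 5/18 = 27.8%, Variant A 8/21 = 38.1% → Variant A
Overall: the original 92/159 = 57.9%, Variant A 101/146 = 69.2% → Variant A
Variant A wins overall and in every user group — no reversal.

Yes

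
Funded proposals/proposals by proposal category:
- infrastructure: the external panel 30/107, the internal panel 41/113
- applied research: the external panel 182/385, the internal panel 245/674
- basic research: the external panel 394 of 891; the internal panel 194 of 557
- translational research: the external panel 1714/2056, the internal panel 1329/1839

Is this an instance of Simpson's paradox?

Infrastructure: the external panel 30/107 = 28.0%, the internal panel 41/113 = 36.3% → the internal panel
Applied research: the external panel 182/385 = 47.3%, the internal panel 245/674 = 36.4% → the external panel
Basic research: the external panel 394/891 = 44.2%, the internal panel 194/557 = 34.8% → the external panel
Translational research: the external panel 1714/2056 = 83.4%, the internal panel 1329/1839 = 72.3% → the external panel
Overall: the external panel 2320/3439 = 67.5%, the internal panel 1809/3183 = 56.8% → the external panel
Neither sweeps: the external panel wins 3 of 4 groups, the internal panel wins 1. The external panel wins overall but not every group — no Simpson reversal.

No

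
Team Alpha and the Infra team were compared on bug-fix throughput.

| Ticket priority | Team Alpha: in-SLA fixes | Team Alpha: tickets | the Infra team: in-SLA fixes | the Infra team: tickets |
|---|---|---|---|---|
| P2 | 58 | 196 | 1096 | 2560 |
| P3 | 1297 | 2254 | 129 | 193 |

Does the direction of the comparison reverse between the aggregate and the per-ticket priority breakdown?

Yes

P2: Team Alpha 58/196 = 29.6%, the Infra team 1096/2560 = 42.8% → the Infra team
P3: Team Alpha 1297/2254 = 57.5%, the Infra team 129/193 = 66.8% → the Infra team
Overall: Team Alpha 1355/2450 = 55.3%, the Infra team 1225/2753 = 44.5% → Team Alpha
The Infra team wins each ticket group but Team Alpha wins overall — the comparison reverses. The Infra team's tickets skew toward P2, which has a lower base rate.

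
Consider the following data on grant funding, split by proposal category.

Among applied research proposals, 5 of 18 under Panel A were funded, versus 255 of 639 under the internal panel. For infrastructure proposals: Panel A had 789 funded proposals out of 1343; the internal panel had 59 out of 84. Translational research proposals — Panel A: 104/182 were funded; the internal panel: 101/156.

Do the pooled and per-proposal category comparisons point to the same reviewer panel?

Applied research: Panel A 5/18 = 27.8%, the internal panel 255/639 = 39.9% → the internal panel
Infrastructure: Panel A 789/1343 = 58.7%, the internal panel 59/84 = 70.2% → the internal panel
Translational research: Panel A 104/182 = 57.1%, the internal panel 101/156 = 64.7% → the internal panel
Overall: Panel A 898/1543 = 58.2%, the internal panel 415/879 = 47.2% → Panel A
The internal panel wins each proposal group but Panel A wins overall — the comparison reverses. The internal panel's proposals skew toward applied research, which has a lower base rate.

No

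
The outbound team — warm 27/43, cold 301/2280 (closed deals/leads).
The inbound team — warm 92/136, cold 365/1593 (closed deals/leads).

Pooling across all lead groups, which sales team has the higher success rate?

the inbound team

Warm: the outbound team 27/43 = 62.8%, the inbound team 92/136 = 67.6% → the inbound team
Cold: the outbound team 301/2280 = 13.2%, the inbound team 365/1593 = 22.9% → the inbound team
Overall: the outbound team 328/2323 = 14.1%, the inbound team 457/1729 = 26.4% → the inbound team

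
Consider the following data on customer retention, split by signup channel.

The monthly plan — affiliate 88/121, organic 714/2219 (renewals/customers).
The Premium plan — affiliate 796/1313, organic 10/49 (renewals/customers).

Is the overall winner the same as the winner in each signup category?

Affiliate: the monthly plan 88/121 = 72.7%, the Premium plan 796/1313 = 60.6% → the monthly plan
Organic: the monthly plan 714/2219 = 32.2%, the Premium plan 10/49 = 20.4% → the monthly plan
Overall: the monthly plan 802/2340 = 34.3%, the Premium plan 806/1362 = 59.2% → the Premium plan
The monthly plan wins each signup group but the Premium plan wins overall — the comparison reverses. The monthly plan's customers skew toward organic, which has a lower base rate.

No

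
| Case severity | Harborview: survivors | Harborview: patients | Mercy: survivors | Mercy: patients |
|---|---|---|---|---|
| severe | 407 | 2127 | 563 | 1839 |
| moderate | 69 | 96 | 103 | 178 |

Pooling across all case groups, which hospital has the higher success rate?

Severe: Harborview 407/2127 = 19.1%, Mercy 563/1839 = 30.6% → Mercy
Moderate: Harborview 69/96 = 71.9%, Mercy 103/178 = 57.9% → Harborview
Overall: Harborview 476/2223 = 21.4%, Mercy 666/2017 = 33.0% → Mercy
(Neither sweeps every case group, but Mercy has the higher pooled rate.)

Mercy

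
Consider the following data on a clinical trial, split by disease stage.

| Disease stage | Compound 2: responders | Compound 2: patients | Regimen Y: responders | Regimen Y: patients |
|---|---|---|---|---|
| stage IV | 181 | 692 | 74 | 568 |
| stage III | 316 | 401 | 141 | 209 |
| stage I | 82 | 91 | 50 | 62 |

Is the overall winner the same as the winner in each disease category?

Yes

Stage IV: Compound 2 181/692 = 26.2%, Regimen Y 74/568 = 13.0% → Compound 2
Stage III: Compound 2 316/401 = 78.8%, Regimen Y 141/209 = 67.5% → Compound 2
Stage I: Compound 2 82/91 = 90.1%, Regimen Y 50/62 = 80.6% → Compound 2
Overall: Compound 2 579/1184 = 48.9%, Regimen Y 265/839 = 31.6% → Compound 2
Compound 2 wins overall and in every disease group — no reversal.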